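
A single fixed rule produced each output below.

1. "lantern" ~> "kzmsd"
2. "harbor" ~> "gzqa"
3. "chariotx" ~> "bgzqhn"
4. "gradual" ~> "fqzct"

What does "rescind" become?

The transformation: shift every letter 1 place backward in the alphabet (wrapping around), then delete the last 2 characters.
Applying both steps to "rescind": "qdrbhmc", then "qdrbh".

qdrbh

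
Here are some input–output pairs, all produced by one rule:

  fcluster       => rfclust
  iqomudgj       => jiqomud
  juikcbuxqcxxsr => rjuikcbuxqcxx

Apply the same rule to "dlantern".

Rule — move the last character to the front, then delete the last character.
"dlantern" → "ndlante".

ndlante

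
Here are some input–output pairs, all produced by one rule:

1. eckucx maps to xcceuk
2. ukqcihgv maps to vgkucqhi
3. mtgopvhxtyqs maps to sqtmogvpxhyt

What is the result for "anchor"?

ronahc

In each case the input is transformed by: swap each adjacent pair of characters (1↔2, 3↔4, ...), then move the last 2 characters to the front (rotate right by 2).
So "anchor" becomes "ronahc".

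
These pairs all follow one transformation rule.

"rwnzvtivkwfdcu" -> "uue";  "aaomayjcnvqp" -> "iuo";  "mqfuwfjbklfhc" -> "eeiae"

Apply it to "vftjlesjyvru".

ueiiu

Each output is the input with this applied: shift every letter 1 place backward in the alphabet (wrapping around), then keep only the vowels.
Working it through for "vftjlesjyvru": intermediate "uesikdrixuqt", final "ueiiu".
(Check on "aaomayjcnvqp": → "zznlzxibmupo" → "iuo" ✓)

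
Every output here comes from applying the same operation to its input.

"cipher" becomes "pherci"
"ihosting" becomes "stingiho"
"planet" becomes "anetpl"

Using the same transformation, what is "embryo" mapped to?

bryoem

The pattern: swap the front and back halves of the string, then move the last character to the front.
On "embryo": the first step gives "ryoemb", and the second then gives "bryoem".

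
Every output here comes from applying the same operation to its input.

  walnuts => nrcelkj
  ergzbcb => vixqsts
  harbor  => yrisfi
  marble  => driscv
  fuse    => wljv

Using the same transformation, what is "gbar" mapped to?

Rule — shift every letter 9 places backward in the alphabet (wrapping around).
"gbar" → "xsri".

xsri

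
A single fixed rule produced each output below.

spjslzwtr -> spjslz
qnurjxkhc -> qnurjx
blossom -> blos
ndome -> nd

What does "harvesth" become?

What's happening: delete the last 3 characters.
"harvesth" → "harve".

harve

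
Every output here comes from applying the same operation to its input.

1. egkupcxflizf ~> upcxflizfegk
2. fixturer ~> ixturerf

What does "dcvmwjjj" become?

Each output is the input with this applied: swap the front and back halves of the string, then move the last 3 characters to the front (rotate right by 3).
"dcvmwjjj" → "wjjjdcvm" → "cvmwjjjd".

cvmwjjjd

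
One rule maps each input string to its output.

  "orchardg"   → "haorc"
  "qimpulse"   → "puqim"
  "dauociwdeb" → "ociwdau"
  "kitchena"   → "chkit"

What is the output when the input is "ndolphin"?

lpndo

The pattern: delete the last 3 characters, then move the first 3 characters to the end (rotate left by 3).
"ndolphin" → "ndolp" → "lpndo".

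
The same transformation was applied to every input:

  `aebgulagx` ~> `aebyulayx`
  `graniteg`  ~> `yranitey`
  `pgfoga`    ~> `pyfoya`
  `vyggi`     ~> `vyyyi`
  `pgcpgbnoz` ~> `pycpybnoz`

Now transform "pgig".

The transformation: replace every "g" with "y".
So "pgig" becomes "pyiy".

pyiy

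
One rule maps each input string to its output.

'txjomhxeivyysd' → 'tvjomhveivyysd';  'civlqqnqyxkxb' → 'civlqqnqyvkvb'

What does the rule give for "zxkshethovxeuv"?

Rule — replace every "x" with "v".
Applying that to "zxkshethovxeuv" gives "zvkshethovveuv".

zvkshethovveuv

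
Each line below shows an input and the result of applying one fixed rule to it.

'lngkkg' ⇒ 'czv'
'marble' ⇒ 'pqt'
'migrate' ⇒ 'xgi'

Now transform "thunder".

wct

Each output is the input with this applied: keep every other character starting from the second (positions 2nd, 4th, 6th, ...), then shift every letter 11 places backward in the alphabet (wrapping around).
Applying both steps to "thunder": "hne", then "wct".
(Check on "lngkkg": → "nkg" → "czv" ✓)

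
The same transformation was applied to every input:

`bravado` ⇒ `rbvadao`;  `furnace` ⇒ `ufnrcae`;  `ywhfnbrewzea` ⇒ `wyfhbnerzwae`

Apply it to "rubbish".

urbbsih

In each case the input is transformed by: swap each adjacent pair of characters (1↔2, 3↔4, ...).
On "rubbish" that produces "urbbsih".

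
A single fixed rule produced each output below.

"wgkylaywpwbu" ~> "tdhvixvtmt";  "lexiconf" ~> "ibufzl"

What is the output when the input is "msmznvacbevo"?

jpjwksxzyb

The transformation: shift every letter 3 places backward in the alphabet (wrapping around), then delete the last 2 characters.
Working it through for "msmznvacbevo": intermediate "jpjwksxzybsl", final "jpjwksxzyb".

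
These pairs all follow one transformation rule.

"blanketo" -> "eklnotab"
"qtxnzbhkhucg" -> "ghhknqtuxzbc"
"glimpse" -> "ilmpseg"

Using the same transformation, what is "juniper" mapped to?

Each output is the input with this applied: sort the characters into alphabetical order, then move the first 2 characters to the end (rotate left by 2).
"juniper" → "eijnpru" → "jnpruei".

jnpruei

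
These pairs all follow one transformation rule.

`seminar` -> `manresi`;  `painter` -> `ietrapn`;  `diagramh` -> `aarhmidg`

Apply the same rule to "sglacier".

licregsa

Rule — swap each adjacent pair of characters (1↔2, 3↔4, ...), then move the first 3 characters to the end (rotate left by 3).
Applying both steps to "sglacier": "gsalicre", then "licregsa".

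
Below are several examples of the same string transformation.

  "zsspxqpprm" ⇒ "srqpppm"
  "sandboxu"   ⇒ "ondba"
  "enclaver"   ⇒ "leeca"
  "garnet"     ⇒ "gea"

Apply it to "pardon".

Each output is the input with this applied: sort the characters into reverse alphabetical order, then delete the first 3 characters.
On "pardon": the first step gives "rponda", and the second then gives "nda".

nda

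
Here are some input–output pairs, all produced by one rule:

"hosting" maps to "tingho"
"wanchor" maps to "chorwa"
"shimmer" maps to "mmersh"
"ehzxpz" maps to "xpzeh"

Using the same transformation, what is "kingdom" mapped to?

Looking at the pairs, the operation is to move the first 3 characters to the end (rotate left by 3), then delete the last character.
"kingdom" → "gdomkin" → "gdomki".

gdomki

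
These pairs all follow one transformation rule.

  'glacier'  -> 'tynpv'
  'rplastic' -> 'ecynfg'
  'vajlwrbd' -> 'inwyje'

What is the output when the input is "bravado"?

oenin

The transformation: delete the last 2 characters, then shift every letter 13 places forward in the alphabet (wrapping around) — i.e. ROT13.
Working it through for "bravado": intermediate "brava", final "oenin".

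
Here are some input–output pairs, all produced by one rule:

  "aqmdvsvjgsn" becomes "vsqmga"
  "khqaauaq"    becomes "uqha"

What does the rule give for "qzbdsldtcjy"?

The pattern: sort the characters into reverse alphabetical order, then keep every other character starting from the first (positions 1st, 3rd, 5th, ...).
Starting from "qzbdsldtcjy": after the first operation, "zytsqljddcb"; after the second, "ztqjdb".

ztqjdb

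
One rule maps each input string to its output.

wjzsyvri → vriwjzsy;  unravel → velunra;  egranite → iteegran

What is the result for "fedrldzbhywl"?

The transformation: move the last 3 characters to the front (rotate right by 3).
"fedrldzbhywl" → "ywlfedrldzbh".

ywlfedrldzbh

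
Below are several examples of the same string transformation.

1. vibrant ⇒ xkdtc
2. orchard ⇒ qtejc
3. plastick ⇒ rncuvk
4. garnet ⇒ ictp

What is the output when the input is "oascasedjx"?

Rule — delete the last 2 characters, then shift every letter 2 places forward in the alphabet (wrapping around).
Doing the same to "oascasedjx": "qcuecugf".

qcuecugf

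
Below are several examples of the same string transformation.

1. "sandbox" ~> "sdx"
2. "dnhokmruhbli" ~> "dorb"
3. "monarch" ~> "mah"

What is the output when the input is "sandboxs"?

In each case the input is transformed by: keep one character in every 3, starting at position 1 (positions 1st, 4th, 7th, ...).
On "sandboxs" that produces "sdx".

sdx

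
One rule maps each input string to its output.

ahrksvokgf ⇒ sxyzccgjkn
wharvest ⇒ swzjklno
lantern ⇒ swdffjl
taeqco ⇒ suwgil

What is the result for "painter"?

Each output is the input with this applied: sort the characters into alphabetical order, then shift every letter 8 places backward in the alphabet (wrapping around).
On "painter" that produces "swafhjl".

swafhjl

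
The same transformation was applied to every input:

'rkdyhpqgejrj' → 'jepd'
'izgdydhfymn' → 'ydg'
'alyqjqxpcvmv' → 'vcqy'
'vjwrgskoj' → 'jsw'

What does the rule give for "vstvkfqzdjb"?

dft

The rule is to keep one character in every 3, starting at position 3 (positions 3rd, 6th, 9th, ...), then reverse the string.
"vstvkfqzdjb" → "tfd" → "dft".
(Check on "vjwrgskoj": → "wsj" → "jsw" ✓)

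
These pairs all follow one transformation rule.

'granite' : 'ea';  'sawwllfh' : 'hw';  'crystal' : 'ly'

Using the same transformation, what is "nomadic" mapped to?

cm

Looking at the pairs, the operation is to move the last 3 characters to the front (rotate right by 3), then keep one character in every 3, starting at position 3 (positions 3rd, 6th, 9th, ...).
"nomadic" → "dicnoma" → "cm".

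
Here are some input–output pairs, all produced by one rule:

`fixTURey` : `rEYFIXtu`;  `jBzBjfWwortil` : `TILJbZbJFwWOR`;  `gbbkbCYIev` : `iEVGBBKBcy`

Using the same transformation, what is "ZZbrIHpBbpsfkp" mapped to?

Each output is the input with this applied: flip the case of every letter, then move the last 3 characters to the front (rotate right by 3).
Starting from "ZZbrIHpBbpsfkp": after the first operation, "zzBRihPbBPSFKP"; after the second, "FKPzzBRihPbBPS".

FKPzzBRihPbBPS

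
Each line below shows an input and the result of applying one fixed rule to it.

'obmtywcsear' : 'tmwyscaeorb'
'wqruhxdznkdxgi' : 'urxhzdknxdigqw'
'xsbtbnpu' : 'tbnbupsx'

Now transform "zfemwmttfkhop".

memwttkfohzpf

The pattern: move the first 2 characters to the end (rotate left by 2), then swap each adjacent pair of characters (1↔2, 3↔4, ...).
For "zfemwmttfkhop" the result is "memwttkfohzpf".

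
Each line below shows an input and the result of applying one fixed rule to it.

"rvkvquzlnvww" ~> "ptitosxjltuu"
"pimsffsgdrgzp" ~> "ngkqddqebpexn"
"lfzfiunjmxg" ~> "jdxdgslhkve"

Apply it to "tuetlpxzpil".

rscrjnvxngj

The transformation: shift every letter 2 places backward in the alphabet (wrapping around).
So "tuetlpxzpil" becomes "rscrjnvxngj".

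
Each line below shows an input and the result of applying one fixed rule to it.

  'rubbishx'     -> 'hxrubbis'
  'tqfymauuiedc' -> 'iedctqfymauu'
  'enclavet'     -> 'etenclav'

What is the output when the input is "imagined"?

The pattern: swap the front and back halves of the string, then move the first 2 characters to the end (rotate left by 2).
On "imagined": the first step gives "inedimag", and the second then gives "edimagin".

edimagin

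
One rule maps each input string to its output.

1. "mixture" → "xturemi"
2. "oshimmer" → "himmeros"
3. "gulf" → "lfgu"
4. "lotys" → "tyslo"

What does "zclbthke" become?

lbthkezc

In each case the input is transformed by: move the first 2 characters to the end (rotate left by 2).
Doing the same to "zclbthke": "lbthkezc".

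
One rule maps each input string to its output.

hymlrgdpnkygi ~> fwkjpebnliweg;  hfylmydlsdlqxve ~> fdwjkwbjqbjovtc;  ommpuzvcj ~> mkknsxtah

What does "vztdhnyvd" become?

txrbflwtb

The transformation: shift every letter 2 places backward in the alphabet (wrapping around).
On "vztdhnyvd" that produces "txrbflwtb".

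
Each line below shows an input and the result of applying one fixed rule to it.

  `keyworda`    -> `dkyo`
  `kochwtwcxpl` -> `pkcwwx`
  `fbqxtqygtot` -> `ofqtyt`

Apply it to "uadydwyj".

Looking at the pairs, the operation is to move the last 2 characters to the front (rotate right by 2), then keep every other character starting from the first (positions 1st, 3rd, 5th, ...).
Applying that to "uadydwyj" gives "yudd".
(Check on "fbqxtqygtot": → "otfbqxtqygt" → "ofqtyt" ✓)

yudd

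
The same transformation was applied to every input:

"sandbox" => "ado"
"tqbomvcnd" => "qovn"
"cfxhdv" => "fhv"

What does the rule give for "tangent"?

What's happening: keep every other character starting from the second (positions 2nd, 4th, 6th, ...).
"tangent" → "agn".

agn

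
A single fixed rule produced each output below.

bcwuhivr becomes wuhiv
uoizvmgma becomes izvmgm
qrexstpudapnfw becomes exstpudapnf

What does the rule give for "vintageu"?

ntage

Looking at the pairs, the operation is to move the first 2 characters to the end (rotate left by 2), then delete the last 3 characters.
Starting from "vintageu": after the first operation, "ntageuvi"; after the second, "ntage".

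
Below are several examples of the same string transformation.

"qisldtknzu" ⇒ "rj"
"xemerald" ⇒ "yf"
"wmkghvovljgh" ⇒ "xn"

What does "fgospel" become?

gh

Looking at the pairs, the operation is to shift every letter 1 place forward in the alphabet (wrapping around), then keep only the first 2 characters.
So "fgospel" becomes "gh".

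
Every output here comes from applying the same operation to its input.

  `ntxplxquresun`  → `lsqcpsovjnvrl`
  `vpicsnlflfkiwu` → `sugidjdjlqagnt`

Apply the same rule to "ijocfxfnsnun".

lslqldvdamhg

Looking at the pairs, the operation is to reverse the string, then shift every letter 2 places backward in the alphabet (wrapping around).
"ijocfxfnsnun" → "nunsnfxfcoji" → "lslqldvdamhg".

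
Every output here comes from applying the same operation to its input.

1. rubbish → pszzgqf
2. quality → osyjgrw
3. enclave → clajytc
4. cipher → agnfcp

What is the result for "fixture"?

The transformation: shift every letter 2 places backward in the alphabet (wrapping around).
Applying that to "fixture" gives "dgvrspc".

dgvrspc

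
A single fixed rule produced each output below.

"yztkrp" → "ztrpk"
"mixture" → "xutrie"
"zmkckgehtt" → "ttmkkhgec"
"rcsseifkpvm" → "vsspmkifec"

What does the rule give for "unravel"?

The transformation: delete the first character, then sort the characters into reverse alphabetical order.
"unravel" → "nravel" → "vrnlea".

vrnlea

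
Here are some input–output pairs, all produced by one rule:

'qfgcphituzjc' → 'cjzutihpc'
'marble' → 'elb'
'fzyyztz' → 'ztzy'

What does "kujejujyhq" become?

Looking at the pairs, the operation is to delete the first 3 characters, then reverse the string.
Applying both steps to "kujejujyhq": "ejujyhq", then "qhyjuje".

qhyjuje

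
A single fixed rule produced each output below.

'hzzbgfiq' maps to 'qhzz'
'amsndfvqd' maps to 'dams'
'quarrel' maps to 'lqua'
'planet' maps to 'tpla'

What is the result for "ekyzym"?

meky

Looking at the pairs, the operation is to move the first 3 characters to the end (rotate left by 3), then keep only the last 4 characters.
Starting from "ekyzym": after the first operation, "zymeky"; after the second, "meky".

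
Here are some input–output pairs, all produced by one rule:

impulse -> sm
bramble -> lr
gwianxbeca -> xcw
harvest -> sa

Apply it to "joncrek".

eo

The rule is to move the first 3 characters to the end (rotate left by 3), then keep one character in every 3, starting at position 3 (positions 3rd, 6th, 9th, ...).
Starting from "joncrek": after the first operation, "crekjon"; after the second, "eo".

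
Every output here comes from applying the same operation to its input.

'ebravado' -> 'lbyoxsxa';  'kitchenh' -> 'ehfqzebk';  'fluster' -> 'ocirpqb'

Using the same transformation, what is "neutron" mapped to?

kkbrqol

The pattern: move the last character to the front, then shift every letter 3 places backward in the alphabet (wrapping around).
On "neutron" that produces "kkbrqol".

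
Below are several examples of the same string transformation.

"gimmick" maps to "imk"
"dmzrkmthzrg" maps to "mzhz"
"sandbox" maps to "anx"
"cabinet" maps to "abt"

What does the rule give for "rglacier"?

glr

Rule — swap each adjacent pair of characters (1↔2, 3↔4, ...), then keep one character in every 3, starting at position 1 (positions 1st, 4th, 7th, ...).
On "rglacier" that produces "glr".
(Check on "sandbox": → "asdnobx" → "anx" ✓)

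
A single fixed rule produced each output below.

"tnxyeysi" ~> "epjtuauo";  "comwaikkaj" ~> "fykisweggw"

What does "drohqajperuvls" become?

The transformation: shift every letter 4 places backward in the alphabet (wrapping around), then move the last character to the front.
So "drohqajperuvls" becomes "oznkdmwflanqrh".
(Check on "comwaikkaj": → "ykisweggwf" → "fykisweggw" ✓)

oznkdmwflanqrh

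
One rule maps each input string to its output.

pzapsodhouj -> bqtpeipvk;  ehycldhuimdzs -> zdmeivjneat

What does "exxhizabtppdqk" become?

The pattern: delete the first 2 characters, then shift every letter 1 place forward in the alphabet (wrapping around).
On "exxhizabtppdqk": the first step gives "xhizabtppdqk", and the second then gives "yijabcuqqerl".

yijabcuqqerl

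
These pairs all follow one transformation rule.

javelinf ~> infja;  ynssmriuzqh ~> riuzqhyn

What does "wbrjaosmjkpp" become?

osmjkppwb

Rule — move the first 2 characters to the end (rotate left by 2), then delete the first 3 characters.
Working it through for "wbrjaosmjkpp": intermediate "rjaosmjkppwb", final "osmjkppwb".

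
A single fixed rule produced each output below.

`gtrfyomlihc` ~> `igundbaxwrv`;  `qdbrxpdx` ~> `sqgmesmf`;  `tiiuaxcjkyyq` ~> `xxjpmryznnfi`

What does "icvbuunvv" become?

Each output is the input with this applied: shift every letter 11 places backward in the alphabet (wrapping around), then move the first character to the end.
For "icvbuunvv" the result is "rkqjjckkx".

rkqjjckkx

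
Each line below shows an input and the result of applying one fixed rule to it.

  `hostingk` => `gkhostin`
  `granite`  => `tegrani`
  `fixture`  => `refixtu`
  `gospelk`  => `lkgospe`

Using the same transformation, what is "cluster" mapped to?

erclust

The transformation: move the last 2 characters to the front (rotate right by 2).
For "cluster" the result is "erclust".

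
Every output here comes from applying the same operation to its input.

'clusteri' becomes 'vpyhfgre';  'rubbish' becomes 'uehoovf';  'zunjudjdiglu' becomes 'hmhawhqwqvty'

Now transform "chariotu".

What's happening: shift every letter 13 places forward in the alphabet (wrapping around) — i.e. ROT13, then move the last character to the front.
Applying both steps to "chariotu": "punevbgh", then "hpunevbg".

hpunevbg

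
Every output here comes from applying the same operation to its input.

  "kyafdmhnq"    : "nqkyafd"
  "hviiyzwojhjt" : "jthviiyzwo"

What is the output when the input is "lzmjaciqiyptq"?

tqlzmjaciqi

The pattern: move the last 2 characters to the front (rotate right by 2), then delete the last 2 characters.
Starting from "lzmjaciqiyptq": after the first operation, "tqlzmjaciqiyp"; after the second, "tqlzmjaciqi".
(Check on "kyafdmhnq": → "nqkyafdmh" → "nqkyafd" ✓)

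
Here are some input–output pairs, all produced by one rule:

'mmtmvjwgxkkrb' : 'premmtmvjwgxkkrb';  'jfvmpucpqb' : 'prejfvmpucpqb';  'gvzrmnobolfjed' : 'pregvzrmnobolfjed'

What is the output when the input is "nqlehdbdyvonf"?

The rule is to prepend "pre".
On "nqlehdbdyvonf" that produces "prenqlehdbdyvonf".

prenqlehdbdyvonf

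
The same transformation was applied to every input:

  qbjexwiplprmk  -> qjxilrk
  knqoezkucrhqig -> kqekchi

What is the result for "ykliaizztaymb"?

In each case the input is transformed by: keep every other character starting from the first (positions 1st, 3rd, 5th, ...).
So "ykliaizztaymb" becomes "ylaztyb".

ylaztyb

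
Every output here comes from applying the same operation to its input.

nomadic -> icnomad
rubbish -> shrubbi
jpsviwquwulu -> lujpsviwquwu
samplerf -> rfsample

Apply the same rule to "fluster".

erflust

The pattern: move the last 2 characters to the front (rotate right by 2).
Applying that to "fluster" gives "erflust".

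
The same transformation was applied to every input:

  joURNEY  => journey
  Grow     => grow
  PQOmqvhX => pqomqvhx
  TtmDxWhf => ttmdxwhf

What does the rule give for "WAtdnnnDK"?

The transformation: convert every letter to lowercase.
Applying that to "WAtdnnnDK" gives "watdnnndk".

watdnnndk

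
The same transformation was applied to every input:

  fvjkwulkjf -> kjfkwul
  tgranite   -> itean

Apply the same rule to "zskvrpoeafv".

In each case the input is transformed by: delete the first 3 characters, then move the last 3 characters to the front (rotate right by 3).
For "zskvrpoeafv", step one produces "vrpoeafv"; step two turns that into "afvvrpoe".

afvvrpoe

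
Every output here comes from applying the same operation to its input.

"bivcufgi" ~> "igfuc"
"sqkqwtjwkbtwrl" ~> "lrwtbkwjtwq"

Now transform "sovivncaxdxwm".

Each output is the input with this applied: delete the first 3 characters, then reverse the string.
For "sovivncaxdxwm", step one produces "ivncaxdxwm"; step two turns that into "mwxdxacnvi".

mwxdxacnvi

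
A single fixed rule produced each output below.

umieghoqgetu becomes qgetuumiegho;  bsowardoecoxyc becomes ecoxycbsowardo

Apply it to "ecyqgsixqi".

The pattern: swap the front and back halves of the string, then move the first character to the end.
Working it through for "ecyqgsixqi": intermediate "sixqiecyqg", final "ixqiecyqgs".
(Check on "bsowardoecoxyc": → "oecoxycbsoward" → "ecoxycbsowardo" ✓)

ixqiecyqgs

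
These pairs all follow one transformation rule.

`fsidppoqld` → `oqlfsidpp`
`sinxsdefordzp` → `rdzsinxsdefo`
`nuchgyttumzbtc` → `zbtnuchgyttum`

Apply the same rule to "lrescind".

cinlres

In each case the input is transformed by: delete the last character, then move the last 3 characters to the front (rotate right by 3).
"lrescind" → "lrescin" → "cinlres".
(Check on "sinxsdefordzp": → "sinxsdefordz" → "rdzsinxsdefo" ✓)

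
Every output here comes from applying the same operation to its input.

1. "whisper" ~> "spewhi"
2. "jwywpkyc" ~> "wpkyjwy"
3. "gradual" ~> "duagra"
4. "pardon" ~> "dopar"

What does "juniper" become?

ipejun

Looking at the pairs, the operation is to delete the last character, then move the first 3 characters to the end (rotate left by 3).
Working it through for "juniper": intermediate "junipe", final "ipejun".
(Check on "gradual": → "gradua" → "duagra" ✓)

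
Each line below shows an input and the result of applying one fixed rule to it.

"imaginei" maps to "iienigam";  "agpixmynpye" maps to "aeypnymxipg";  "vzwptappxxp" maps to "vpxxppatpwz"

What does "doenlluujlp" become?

Looking at the pairs, the operation is to reverse the string, then move the last character to the front.
Working it through for "doenlluujlp": intermediate "pljuullneod", final "dpljuullneo".

dpljuullneo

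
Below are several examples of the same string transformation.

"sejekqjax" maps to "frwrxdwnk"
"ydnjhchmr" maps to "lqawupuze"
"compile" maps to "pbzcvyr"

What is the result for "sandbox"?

fnaqobk

The rule is to shift every letter 13 places forward in the alphabet (wrapping around) — i.e. ROT13.
So "sandbox" becomes "fnaqobk".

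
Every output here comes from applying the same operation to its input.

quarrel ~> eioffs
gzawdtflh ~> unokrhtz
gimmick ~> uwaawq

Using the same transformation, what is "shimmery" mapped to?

gvwaasf

The rule is to shift every letter 12 places backward in the alphabet (wrapping around), then delete the last character.
"shimmery" → "gvwaasf".
(Check on "gzawdtflh": → "unokrhtzv" → "unokrhtz" ✓)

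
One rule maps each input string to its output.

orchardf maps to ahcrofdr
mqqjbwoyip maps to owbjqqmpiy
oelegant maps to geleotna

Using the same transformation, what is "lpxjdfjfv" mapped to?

The pattern: move the last 3 characters to the front (rotate right by 3), then reverse the string.
For "lpxjdfjfv" the result is "fdjxplvfj".
(Check on "orchardf": → "rdforcha" → "ahcrofdr" ✓)

fdjxplvfj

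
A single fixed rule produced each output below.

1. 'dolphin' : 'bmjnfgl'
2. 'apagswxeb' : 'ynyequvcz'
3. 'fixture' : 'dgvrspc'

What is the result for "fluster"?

djsqrcp

Looking at the pairs, the operation is to shift every letter 2 places backward in the alphabet (wrapping around).
On "fluster" that produces "djsqrcp".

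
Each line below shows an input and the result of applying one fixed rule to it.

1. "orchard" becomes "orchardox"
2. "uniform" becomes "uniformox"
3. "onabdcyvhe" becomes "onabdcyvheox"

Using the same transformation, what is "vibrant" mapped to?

In each case the input is transformed by: append "ox".
For "vibrant" the result is "vibrantox".

vibrantox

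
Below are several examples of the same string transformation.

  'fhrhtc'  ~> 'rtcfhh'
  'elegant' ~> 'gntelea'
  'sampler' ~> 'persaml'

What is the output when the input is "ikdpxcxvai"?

What's happening: move the last 3 characters to the front (rotate right by 3), then swap the first and last characters.
On "ikdpxcxvai" that produces "xaiikdpxcv".

xaiikdpxcv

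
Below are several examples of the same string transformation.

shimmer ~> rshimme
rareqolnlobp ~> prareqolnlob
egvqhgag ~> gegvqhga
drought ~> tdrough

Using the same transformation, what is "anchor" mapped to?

What's happening: move the last character to the front.
For "anchor" the result is "rancho".

rancho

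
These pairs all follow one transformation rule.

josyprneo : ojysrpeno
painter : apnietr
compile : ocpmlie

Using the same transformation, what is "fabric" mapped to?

afrbci

The transformation: swap each adjacent pair of characters (1↔2, 3↔4, ...).
So "fabric" becomes "afrbci".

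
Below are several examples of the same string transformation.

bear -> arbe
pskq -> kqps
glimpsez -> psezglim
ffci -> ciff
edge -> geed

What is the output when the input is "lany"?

What's happening: swap the front and back halves of the string.
"lany" → "nyla".

nyla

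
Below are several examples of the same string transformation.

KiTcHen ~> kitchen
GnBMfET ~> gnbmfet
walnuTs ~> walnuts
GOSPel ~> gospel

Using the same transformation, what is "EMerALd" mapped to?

emerald

Each output is the input with this applied: convert every letter to lowercase.
For "EMerALd" the result is "emerald".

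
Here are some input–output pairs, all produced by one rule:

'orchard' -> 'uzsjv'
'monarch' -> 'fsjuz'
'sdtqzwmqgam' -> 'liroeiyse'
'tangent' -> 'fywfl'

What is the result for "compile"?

ehadw

Looking at the pairs, the operation is to shift every letter 8 places backward in the alphabet (wrapping around), then delete the first 2 characters.
Applying that to "compile" gives "ehadw".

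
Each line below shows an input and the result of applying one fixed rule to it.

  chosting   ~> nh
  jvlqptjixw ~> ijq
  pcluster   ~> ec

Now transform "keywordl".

de

What's happening: swap the front and back halves of the string, then keep one character in every 3, starting at position 3 (positions 3rd, 6th, 9th, ...).
For "keywordl", step one produces "ordlkeyw"; step two turns that into "de".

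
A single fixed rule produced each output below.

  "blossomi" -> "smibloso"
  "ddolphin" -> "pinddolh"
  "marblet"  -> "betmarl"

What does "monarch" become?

achmonr

What's happening: move the last 3 characters to the front (rotate right by 3), then swap the first and last characters.
Starting from "monarch": after the first operation, "rchmona"; after the second, "achmonr".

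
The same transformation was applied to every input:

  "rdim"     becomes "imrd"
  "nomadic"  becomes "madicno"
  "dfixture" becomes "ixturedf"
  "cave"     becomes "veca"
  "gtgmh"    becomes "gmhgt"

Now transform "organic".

In each case the input is transformed by: move the first 2 characters to the end (rotate left by 2).
Doing the same to "organic": "ganicor".

ganicor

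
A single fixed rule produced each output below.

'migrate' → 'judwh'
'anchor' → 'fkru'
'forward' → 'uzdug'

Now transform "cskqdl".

ntgo

Each output is the input with this applied: delete the first 2 characters, then shift every letter 3 places forward in the alphabet (wrapping around).
For "cskqdl", step one produces "kqdl"; step two turns that into "ntgo".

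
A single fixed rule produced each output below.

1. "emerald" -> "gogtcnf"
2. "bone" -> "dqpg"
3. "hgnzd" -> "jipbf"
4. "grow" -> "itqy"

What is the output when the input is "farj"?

The transformation: shift every letter 2 places forward in the alphabet (wrapping around).
Applying that to "farj" gives "hctl".

hctl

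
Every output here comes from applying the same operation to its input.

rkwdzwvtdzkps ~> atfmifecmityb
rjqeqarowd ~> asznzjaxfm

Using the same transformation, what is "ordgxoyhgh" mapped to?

Each output is the input with this applied: shift every letter 9 places forward in the alphabet (wrapping around).
"ordgxoyhgh" → "xampgxhqpq".

xampgxhqpq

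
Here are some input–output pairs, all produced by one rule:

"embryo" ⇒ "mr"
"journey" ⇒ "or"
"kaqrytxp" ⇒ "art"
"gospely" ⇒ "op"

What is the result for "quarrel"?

ur

Each output is the input with this applied: keep every other character starting from the second (positions 2nd, 4th, 6th, ...), then delete the last character.
For "quarrel" the result is "ur".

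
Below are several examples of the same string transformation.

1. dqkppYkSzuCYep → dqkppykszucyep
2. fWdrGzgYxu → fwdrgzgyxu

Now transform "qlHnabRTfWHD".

qlhnabrtfwhd

The pattern: convert every letter to lowercase.
On "qlHnabRTfWHD" that produces "qlhnabrtfwhd".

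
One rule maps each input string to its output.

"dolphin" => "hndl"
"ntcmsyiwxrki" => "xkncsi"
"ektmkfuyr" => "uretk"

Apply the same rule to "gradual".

Each output is the input with this applied: keep every other character starting from the first (positions 1st, 3rd, 5th, ...), then move the last 2 characters to the front (rotate right by 2).
Working it through for "gradual": intermediate "gaul", final "ulga".

ulga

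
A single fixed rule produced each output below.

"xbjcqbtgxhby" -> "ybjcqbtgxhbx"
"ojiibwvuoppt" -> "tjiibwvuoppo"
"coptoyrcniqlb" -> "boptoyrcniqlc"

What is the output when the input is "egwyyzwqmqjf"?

Rule — swap the first and last characters.
So "egwyyzwqmqjf" becomes "fgwyyzwqmqje".

fgwyyzwqmqje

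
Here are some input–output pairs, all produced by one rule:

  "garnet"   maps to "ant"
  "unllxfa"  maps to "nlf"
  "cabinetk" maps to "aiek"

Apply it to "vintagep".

itgp

Looking at the pairs, the operation is to keep every other character starting from the second (positions 2nd, 4th, 6th, ...).
Applying that to "vintagep" gives "itgp".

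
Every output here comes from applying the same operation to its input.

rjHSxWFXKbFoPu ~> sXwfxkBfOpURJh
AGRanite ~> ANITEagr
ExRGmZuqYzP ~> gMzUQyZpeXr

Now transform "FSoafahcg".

AFAHCGfsO

Rule — move the first 3 characters to the end (rotate left by 3), then flip the case of every letter.
"FSoafahcg" → "afahcgFSo" → "AFAHCGfsO".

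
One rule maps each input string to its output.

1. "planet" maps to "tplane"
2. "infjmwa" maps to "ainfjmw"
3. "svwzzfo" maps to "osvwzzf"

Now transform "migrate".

emigrat

What's happening: move the last character to the front.
On "migrate" that produces "emigrat".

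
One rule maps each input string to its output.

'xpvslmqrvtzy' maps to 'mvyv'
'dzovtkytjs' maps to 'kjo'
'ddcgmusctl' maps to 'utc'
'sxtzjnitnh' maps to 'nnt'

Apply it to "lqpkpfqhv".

Each output is the input with this applied: keep one character in every 3, starting at position 3 (positions 3rd, 6th, 9th, ...), then move the first character to the end.
Starting from "lqpkpfqhv": after the first operation, "pfv"; after the second, "fvp".

fvp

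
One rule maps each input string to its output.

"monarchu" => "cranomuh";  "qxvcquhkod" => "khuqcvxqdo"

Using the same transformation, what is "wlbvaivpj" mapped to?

In each case the input is transformed by: reverse the string, then move the first 2 characters to the end (rotate left by 2).
On "wlbvaivpj": the first step gives "jpviavblw", and the second then gives "viavblwjp".

viavblwjp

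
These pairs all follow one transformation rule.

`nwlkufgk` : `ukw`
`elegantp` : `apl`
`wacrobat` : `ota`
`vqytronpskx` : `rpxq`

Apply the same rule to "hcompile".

The rule is to keep one character in every 3, starting at position 2 (positions 2nd, 5th, 8th, ...), then move the first character to the end.
Applying that to "hcompile" gives "pec".

pec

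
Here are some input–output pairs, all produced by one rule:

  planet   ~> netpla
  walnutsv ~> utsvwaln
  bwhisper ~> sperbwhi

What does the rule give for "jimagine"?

In each case the input is transformed by: swap the front and back halves of the string.
Doing the same to "jimagine": "ginejima".

ginejima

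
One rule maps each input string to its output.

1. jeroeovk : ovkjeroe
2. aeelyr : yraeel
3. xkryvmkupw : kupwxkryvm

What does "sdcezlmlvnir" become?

In each case the input is transformed by: move the first character to the end, then swap the front and back halves of the string.
"sdcezlmlvnir" → "dcezlmlvnirs" → "lvnirsdcezlm".
(Check on "xkryvmkupw": → "kryvmkupwx" → "kupwxkryvm" ✓)

lvnirsdcezlm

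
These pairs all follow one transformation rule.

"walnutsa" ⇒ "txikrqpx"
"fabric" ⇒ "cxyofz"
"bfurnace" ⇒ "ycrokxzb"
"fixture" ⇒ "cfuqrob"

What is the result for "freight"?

Looking at the pairs, the operation is to shift every letter 3 places backward in the alphabet (wrapping around).
For "freight" the result is "cobfdeq".

cobfdeq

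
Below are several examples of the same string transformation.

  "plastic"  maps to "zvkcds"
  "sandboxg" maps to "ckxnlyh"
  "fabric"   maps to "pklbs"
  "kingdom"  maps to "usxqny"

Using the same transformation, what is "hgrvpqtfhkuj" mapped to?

Rule — delete the last character, then shift every letter 10 places forward in the alphabet (wrapping around).
Working it through for "hgrvpqtfhkuj": intermediate "hgrvpqtfhku", final "rqbfzadprue".
(Check on "kingdom": → "kingdo" → "usxqny" ✓)

rqbfzadprue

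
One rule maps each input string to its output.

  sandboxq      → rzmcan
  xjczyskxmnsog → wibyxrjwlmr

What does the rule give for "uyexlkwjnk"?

In each case the input is transformed by: shift every letter 1 place backward in the alphabet (wrapping around), then delete the last 2 characters.
Applying both steps to "uyexlkwjnk": "txdwkjvimj", then "txdwkjvi".
(Check on "sandboxq": → "rzmcanwp" → "rzmcan" ✓)

txdwkjvi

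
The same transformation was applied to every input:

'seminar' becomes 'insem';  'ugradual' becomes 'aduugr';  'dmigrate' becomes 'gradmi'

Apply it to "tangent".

Each output is the input with this applied: delete the last 2 characters, then move the first 3 characters to the end (rotate left by 3).
"tangent" → "tange" → "getan".
(Check on "seminar": → "semin" → "insem" ✓)

getan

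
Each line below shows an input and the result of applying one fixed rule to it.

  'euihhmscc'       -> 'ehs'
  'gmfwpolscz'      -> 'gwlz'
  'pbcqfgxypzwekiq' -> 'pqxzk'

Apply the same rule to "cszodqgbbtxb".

cogt

The rule is to keep one character in every 3, starting at position 1 (positions 1st, 4th, 7th, ...).
For "cszodqgbbtxb" the result is "cogt".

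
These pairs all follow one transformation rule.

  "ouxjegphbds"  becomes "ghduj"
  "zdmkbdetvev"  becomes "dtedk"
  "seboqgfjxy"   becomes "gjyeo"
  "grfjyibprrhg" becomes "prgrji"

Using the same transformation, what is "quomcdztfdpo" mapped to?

The transformation: keep every other character starting from the second (positions 2nd, 4th, 6th, ...), then move the last 3 characters to the front (rotate right by 3).
On "quomcdztfdpo" that produces "tdoumd".

tdoumd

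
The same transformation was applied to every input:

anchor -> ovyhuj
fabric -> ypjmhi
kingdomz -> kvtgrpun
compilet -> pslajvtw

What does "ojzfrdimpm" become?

kptwtvqgmy

Looking at the pairs, the operation is to swap the front and back halves of the string, then shift every letter 7 places forward in the alphabet (wrapping around).
Working it through for "ojzfrdimpm": intermediate "dimpmojzfr", final "kptwtvqgmy".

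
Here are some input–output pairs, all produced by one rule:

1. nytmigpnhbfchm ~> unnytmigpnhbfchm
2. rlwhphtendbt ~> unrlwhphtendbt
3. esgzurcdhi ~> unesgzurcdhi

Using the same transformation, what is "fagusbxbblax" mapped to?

The transformation: prepend "un".
Applying that to "fagusbxbblax" gives "unfagusbxbblax".

unfagusbxbblax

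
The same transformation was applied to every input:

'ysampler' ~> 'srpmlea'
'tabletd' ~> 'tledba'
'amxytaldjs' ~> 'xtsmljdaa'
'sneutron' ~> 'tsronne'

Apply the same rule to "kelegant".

nlkgeea

In each case the input is transformed by: sort the characters into reverse alphabetical order, then delete the first character.
Applying both steps to "kelegant": "tnlkgeea", then "nlkgeea".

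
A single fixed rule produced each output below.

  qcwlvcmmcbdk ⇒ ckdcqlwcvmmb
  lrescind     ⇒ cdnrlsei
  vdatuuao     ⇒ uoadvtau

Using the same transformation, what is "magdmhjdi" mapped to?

The pattern: swap each adjacent pair of characters (1↔2, 3↔4, ...), then move the last 3 characters to the front (rotate right by 3).
Starting from "magdmhjdi": after the first operation, "amdghmdji"; after the second, "djiamdghm".
(Check on "lrescind": → "rlseicdn" → "cdnrlsei" ✓)

djiamdghm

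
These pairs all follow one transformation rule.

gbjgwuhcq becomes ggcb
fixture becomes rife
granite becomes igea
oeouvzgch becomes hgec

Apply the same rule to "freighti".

hgfe

Looking at the pairs, the operation is to sort the characters into reverse alphabetical order, then keep only the last 4 characters.
Working it through for "freighti": intermediate "triihgfe", final "hgfe".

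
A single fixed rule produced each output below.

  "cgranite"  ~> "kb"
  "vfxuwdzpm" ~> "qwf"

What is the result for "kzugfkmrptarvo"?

What's happening: keep one character in every 3, starting at position 3 (positions 3rd, 6th, 9th, ...), then shift every letter 7 places backward in the alphabet (wrapping around).
On "kzugfkmrptarvo": the first step gives "ukpr", and the second then gives "ndik".

ndik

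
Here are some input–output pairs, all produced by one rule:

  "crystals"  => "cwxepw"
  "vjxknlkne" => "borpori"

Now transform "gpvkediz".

zoihmd

The pattern: delete the first 2 characters, then shift every letter 4 places forward in the alphabet (wrapping around).
Starting from "gpvkediz": after the first operation, "vkediz"; after the second, "zoihmd".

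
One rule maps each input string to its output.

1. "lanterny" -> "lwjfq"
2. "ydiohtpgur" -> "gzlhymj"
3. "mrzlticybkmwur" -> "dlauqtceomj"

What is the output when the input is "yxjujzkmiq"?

The transformation: delete the first 3 characters, then shift every letter 8 places backward in the alphabet (wrapping around).
Applying both steps to "yxjujzkmiq": "ujzkmiq", then "mbrceai".

mbrceai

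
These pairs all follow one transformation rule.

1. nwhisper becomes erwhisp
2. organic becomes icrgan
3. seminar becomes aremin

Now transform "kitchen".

enitch

The pattern: delete the first character, then move the last 2 characters to the front (rotate right by 2).
Starting from "kitchen": after the first operation, "itchen"; after the second, "enitch".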